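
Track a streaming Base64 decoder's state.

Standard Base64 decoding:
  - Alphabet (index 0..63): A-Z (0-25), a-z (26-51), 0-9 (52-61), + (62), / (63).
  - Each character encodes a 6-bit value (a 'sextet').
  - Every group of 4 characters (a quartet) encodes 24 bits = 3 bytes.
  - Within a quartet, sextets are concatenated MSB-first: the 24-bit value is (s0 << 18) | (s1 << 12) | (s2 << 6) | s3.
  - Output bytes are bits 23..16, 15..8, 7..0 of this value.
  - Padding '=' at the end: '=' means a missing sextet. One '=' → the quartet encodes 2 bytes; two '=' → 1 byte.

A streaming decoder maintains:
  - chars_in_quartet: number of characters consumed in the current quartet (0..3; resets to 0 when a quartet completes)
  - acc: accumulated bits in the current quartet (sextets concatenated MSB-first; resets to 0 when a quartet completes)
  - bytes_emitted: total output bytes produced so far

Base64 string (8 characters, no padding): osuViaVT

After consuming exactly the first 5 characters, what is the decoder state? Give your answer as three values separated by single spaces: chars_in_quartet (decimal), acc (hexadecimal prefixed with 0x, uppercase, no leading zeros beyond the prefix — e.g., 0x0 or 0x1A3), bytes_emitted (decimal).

Answer: 1 0x22 3

Derivation:
After char 0 ('o'=40): chars_in_quartet=1 acc=0x28 bytes_emitted=0
After char 1 ('s'=44): chars_in_quartet=2 acc=0xA2C bytes_emitted=0
After char 2 ('u'=46): chars_in_quartet=3 acc=0x28B2E bytes_emitted=0
After char 3 ('V'=21): chars_in_quartet=4 acc=0xA2CB95 -> emit A2 CB 95, reset; bytes_emitted=3
After char 4 ('i'=34): chars_in_quartet=1 acc=0x22 bytes_emitted=3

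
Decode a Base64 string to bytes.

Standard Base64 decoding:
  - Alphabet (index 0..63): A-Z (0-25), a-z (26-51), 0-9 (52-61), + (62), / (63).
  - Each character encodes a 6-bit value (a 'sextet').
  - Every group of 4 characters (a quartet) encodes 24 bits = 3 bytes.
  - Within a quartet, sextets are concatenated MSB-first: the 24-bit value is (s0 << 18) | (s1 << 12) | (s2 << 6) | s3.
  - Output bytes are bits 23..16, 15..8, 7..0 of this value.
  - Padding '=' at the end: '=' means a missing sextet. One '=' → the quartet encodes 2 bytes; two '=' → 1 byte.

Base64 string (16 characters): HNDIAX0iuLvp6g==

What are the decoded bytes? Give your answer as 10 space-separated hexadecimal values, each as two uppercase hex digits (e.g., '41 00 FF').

Answer: 1C D0 C8 01 7D 22 B8 BB E9 EA

Derivation:
After char 0 ('H'=7): chars_in_quartet=1 acc=0x7 bytes_emitted=0
After char 1 ('N'=13): chars_in_quartet=2 acc=0x1CD bytes_emitted=0
After char 2 ('D'=3): chars_in_quartet=3 acc=0x7343 bytes_emitted=0
After char 3 ('I'=8): chars_in_quartet=4 acc=0x1CD0C8 -> emit 1C D0 C8, reset; bytes_emitted=3
After char 4 ('A'=0): chars_in_quartet=1 acc=0x0 bytes_emitted=3
After char 5 ('X'=23): chars_in_quartet=2 acc=0x17 bytes_emitted=3
After char 6 ('0'=52): chars_in_quartet=3 acc=0x5F4 bytes_emitted=3
After char 7 ('i'=34): chars_in_quartet=4 acc=0x17D22 -> emit 01 7D 22, reset; bytes_emitted=6
After char 8 ('u'=46): chars_in_quartet=1 acc=0x2E bytes_emitted=6
After char 9 ('L'=11): chars_in_quartet=2 acc=0xB8B bytes_emitted=6
After char 10 ('v'=47): chars_in_quartet=3 acc=0x2E2EF bytes_emitted=6
After char 11 ('p'=41): chars_in_quartet=4 acc=0xB8BBE9 -> emit B8 BB E9, reset; bytes_emitted=9
After char 12 ('6'=58): chars_in_quartet=1 acc=0x3A bytes_emitted=9
After char 13 ('g'=32): chars_in_quartet=2 acc=0xEA0 bytes_emitted=9
Padding '==': partial quartet acc=0xEA0 -> emit EA; bytes_emitted=10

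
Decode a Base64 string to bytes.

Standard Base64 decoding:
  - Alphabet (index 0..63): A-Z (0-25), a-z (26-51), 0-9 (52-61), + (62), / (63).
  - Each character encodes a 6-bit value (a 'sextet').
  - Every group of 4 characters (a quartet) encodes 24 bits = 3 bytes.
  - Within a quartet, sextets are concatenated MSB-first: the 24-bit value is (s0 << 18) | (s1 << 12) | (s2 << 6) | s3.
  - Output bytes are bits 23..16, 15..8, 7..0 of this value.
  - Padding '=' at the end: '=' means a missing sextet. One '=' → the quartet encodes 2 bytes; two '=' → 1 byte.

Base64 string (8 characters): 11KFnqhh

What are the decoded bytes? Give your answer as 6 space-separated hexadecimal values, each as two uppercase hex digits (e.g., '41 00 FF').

Answer: D7 52 85 9E A8 61

Derivation:
After char 0 ('1'=53): chars_in_quartet=1 acc=0x35 bytes_emitted=0
After char 1 ('1'=53): chars_in_quartet=2 acc=0xD75 bytes_emitted=0
After char 2 ('K'=10): chars_in_quartet=3 acc=0x35D4A bytes_emitted=0
After char 3 ('F'=5): chars_in_quartet=4 acc=0xD75285 -> emit D7 52 85, reset; bytes_emitted=3
After char 4 ('n'=39): chars_in_quartet=1 acc=0x27 bytes_emitted=3
After char 5 ('q'=42): chars_in_quartet=2 acc=0x9EA bytes_emitted=3
After char 6 ('h'=33): chars_in_quartet=3 acc=0x27AA1 bytes_emitted=3
After char 7 ('h'=33): chars_in_quartet=4 acc=0x9EA861 -> emit 9E A8 61, reset; bytes_emitted=6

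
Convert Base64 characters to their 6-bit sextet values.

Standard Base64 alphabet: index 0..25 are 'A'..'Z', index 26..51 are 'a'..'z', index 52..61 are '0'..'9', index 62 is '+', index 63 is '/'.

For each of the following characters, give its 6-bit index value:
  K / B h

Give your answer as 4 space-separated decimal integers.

Answer: 10 63 1 33

Derivation:
'K': A..Z range, ord('K') − ord('A') = 10
'/': index 63
'B': A..Z range, ord('B') − ord('A') = 1
'h': a..z range, 26 + ord('h') − ord('a') = 33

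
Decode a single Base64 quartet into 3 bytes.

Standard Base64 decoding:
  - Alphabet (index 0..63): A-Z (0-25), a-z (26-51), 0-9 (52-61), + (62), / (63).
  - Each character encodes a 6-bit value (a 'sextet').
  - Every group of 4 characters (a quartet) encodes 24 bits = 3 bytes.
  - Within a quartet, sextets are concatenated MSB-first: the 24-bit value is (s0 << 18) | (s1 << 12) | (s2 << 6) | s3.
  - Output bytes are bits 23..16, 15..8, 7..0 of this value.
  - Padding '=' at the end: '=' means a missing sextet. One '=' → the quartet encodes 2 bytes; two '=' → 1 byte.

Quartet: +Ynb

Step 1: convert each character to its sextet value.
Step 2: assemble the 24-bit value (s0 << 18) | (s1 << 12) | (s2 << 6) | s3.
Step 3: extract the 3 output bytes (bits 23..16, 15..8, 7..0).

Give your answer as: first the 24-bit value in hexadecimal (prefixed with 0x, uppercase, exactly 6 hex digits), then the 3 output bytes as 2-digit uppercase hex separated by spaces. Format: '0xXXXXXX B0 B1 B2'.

Sextets: +=62, Y=24, n=39, b=27
24-bit: (62<<18) | (24<<12) | (39<<6) | 27
      = 0xF80000 | 0x018000 | 0x0009C0 | 0x00001B
      = 0xF989DB
Bytes: (v>>16)&0xFF=F9, (v>>8)&0xFF=89, v&0xFF=DB

Answer: 0xF989DB F9 89 DB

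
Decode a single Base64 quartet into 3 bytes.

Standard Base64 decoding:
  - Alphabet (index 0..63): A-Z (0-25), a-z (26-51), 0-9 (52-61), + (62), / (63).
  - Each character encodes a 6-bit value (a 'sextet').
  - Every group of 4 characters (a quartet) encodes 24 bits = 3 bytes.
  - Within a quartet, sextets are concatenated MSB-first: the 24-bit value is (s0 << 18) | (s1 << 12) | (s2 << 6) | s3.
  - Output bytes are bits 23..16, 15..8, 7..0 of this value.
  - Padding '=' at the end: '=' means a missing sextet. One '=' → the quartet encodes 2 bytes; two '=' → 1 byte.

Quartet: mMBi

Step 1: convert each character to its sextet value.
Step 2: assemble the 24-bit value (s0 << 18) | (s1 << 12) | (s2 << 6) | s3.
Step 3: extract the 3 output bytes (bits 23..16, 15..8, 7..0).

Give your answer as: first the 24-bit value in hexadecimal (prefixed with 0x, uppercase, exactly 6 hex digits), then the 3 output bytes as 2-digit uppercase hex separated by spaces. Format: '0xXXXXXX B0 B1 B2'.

Sextets: m=38, M=12, B=1, i=34
24-bit: (38<<18) | (12<<12) | (1<<6) | 34
      = 0x980000 | 0x00C000 | 0x000040 | 0x000022
      = 0x98C062
Bytes: (v>>16)&0xFF=98, (v>>8)&0xFF=C0, v&0xFF=62

Answer: 0x98C062 98 C0 62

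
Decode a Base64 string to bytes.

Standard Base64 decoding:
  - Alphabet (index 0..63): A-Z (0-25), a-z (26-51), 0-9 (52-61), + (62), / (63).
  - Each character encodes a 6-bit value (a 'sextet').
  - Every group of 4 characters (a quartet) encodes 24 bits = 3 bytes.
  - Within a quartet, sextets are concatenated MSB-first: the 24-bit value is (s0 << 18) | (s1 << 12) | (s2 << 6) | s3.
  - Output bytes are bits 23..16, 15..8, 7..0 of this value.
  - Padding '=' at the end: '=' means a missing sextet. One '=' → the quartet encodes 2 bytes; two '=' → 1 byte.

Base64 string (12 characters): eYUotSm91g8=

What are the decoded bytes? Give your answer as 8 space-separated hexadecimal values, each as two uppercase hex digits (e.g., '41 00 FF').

After char 0 ('e'=30): chars_in_quartet=1 acc=0x1E bytes_emitted=0
After char 1 ('Y'=24): chars_in_quartet=2 acc=0x798 bytes_emitted=0
After char 2 ('U'=20): chars_in_quartet=3 acc=0x1E614 bytes_emitted=0
After char 3 ('o'=40): chars_in_quartet=4 acc=0x798528 -> emit 79 85 28, reset; bytes_emitted=3
After char 4 ('t'=45): chars_in_quartet=1 acc=0x2D bytes_emitted=3
After char 5 ('S'=18): chars_in_quartet=2 acc=0xB52 bytes_emitted=3
After char 6 ('m'=38): chars_in_quartet=3 acc=0x2D4A6 bytes_emitted=3
After char 7 ('9'=61): chars_in_quartet=4 acc=0xB529BD -> emit B5 29 BD, reset; bytes_emitted=6
After char 8 ('1'=53): chars_in_quartet=1 acc=0x35 bytes_emitted=6
After char 9 ('g'=32): chars_in_quartet=2 acc=0xD60 bytes_emitted=6
After char 10 ('8'=60): chars_in_quartet=3 acc=0x3583C bytes_emitted=6
Padding '=': partial quartet acc=0x3583C -> emit D6 0F; bytes_emitted=8

Answer: 79 85 28 B5 29 BD D6 0F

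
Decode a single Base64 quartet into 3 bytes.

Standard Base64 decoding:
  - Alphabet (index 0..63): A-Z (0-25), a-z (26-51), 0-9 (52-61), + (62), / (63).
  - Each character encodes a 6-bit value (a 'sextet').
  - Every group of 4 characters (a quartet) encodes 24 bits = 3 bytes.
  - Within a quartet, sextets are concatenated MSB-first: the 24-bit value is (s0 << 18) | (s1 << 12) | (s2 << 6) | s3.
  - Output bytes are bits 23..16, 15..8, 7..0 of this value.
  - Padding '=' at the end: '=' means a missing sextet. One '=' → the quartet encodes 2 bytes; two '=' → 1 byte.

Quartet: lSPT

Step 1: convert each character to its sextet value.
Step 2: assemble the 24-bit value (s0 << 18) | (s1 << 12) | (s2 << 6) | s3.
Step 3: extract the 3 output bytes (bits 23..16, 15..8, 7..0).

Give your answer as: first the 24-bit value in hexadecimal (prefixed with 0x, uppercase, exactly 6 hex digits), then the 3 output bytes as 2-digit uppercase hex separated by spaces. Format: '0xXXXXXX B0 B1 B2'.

Sextets: l=37, S=18, P=15, T=19
24-bit: (37<<18) | (18<<12) | (15<<6) | 19
      = 0x940000 | 0x012000 | 0x0003C0 | 0x000013
      = 0x9523D3
Bytes: (v>>16)&0xFF=95, (v>>8)&0xFF=23, v&0xFF=D3

Answer: 0x9523D3 95 23 D3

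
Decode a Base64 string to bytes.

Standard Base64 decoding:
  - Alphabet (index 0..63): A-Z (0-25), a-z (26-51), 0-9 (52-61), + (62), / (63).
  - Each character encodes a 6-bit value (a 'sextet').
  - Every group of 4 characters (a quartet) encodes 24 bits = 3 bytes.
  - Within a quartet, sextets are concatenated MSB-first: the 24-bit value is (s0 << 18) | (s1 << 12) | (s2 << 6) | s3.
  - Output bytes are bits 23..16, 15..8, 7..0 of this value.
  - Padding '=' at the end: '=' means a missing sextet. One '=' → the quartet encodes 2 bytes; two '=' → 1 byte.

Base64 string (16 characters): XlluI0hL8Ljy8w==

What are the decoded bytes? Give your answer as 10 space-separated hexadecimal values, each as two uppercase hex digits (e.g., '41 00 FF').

After char 0 ('X'=23): chars_in_quartet=1 acc=0x17 bytes_emitted=0
After char 1 ('l'=37): chars_in_quartet=2 acc=0x5E5 bytes_emitted=0
After char 2 ('l'=37): chars_in_quartet=3 acc=0x17965 bytes_emitted=0
After char 3 ('u'=46): chars_in_quartet=4 acc=0x5E596E -> emit 5E 59 6E, reset; bytes_emitted=3
After char 4 ('I'=8): chars_in_quartet=1 acc=0x8 bytes_emitted=3
After char 5 ('0'=52): chars_in_quartet=2 acc=0x234 bytes_emitted=3
After char 6 ('h'=33): chars_in_quartet=3 acc=0x8D21 bytes_emitted=3
After char 7 ('L'=11): chars_in_quartet=4 acc=0x23484B -> emit 23 48 4B, reset; bytes_emitted=6
After char 8 ('8'=60): chars_in_quartet=1 acc=0x3C bytes_emitted=6
After char 9 ('L'=11): chars_in_quartet=2 acc=0xF0B bytes_emitted=6
After char 10 ('j'=35): chars_in_quartet=3 acc=0x3C2E3 bytes_emitted=6
After char 11 ('y'=50): chars_in_quartet=4 acc=0xF0B8F2 -> emit F0 B8 F2, reset; bytes_emitted=9
After char 12 ('8'=60): chars_in_quartet=1 acc=0x3C bytes_emitted=9
After char 13 ('w'=48): chars_in_quartet=2 acc=0xF30 bytes_emitted=9
Padding '==': partial quartet acc=0xF30 -> emit F3; bytes_emitted=10

Answer: 5E 59 6E 23 48 4B F0 B8 F2 F3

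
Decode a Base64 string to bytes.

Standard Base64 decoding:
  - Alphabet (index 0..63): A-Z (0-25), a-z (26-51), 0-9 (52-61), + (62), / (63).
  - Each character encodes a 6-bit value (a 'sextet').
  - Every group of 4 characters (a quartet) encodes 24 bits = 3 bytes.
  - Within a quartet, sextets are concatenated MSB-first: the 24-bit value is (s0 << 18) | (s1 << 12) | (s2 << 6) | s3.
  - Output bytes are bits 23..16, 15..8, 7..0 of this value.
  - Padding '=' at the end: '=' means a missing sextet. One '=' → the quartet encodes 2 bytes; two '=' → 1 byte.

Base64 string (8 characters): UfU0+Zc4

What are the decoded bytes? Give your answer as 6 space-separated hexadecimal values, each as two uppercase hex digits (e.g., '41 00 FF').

After char 0 ('U'=20): chars_in_quartet=1 acc=0x14 bytes_emitted=0
After char 1 ('f'=31): chars_in_quartet=2 acc=0x51F bytes_emitted=0
After char 2 ('U'=20): chars_in_quartet=3 acc=0x147D4 bytes_emitted=0
After char 3 ('0'=52): chars_in_quartet=4 acc=0x51F534 -> emit 51 F5 34, reset; bytes_emitted=3
After char 4 ('+'=62): chars_in_quartet=1 acc=0x3E bytes_emitted=3
After char 5 ('Z'=25): chars_in_quartet=2 acc=0xF99 bytes_emitted=3
After char 6 ('c'=28): chars_in_quartet=3 acc=0x3E65C bytes_emitted=3
After char 7 ('4'=56): chars_in_quartet=4 acc=0xF99738 -> emit F9 97 38, reset; bytes_emitted=6

Answer: 51 F5 34 F9 97 38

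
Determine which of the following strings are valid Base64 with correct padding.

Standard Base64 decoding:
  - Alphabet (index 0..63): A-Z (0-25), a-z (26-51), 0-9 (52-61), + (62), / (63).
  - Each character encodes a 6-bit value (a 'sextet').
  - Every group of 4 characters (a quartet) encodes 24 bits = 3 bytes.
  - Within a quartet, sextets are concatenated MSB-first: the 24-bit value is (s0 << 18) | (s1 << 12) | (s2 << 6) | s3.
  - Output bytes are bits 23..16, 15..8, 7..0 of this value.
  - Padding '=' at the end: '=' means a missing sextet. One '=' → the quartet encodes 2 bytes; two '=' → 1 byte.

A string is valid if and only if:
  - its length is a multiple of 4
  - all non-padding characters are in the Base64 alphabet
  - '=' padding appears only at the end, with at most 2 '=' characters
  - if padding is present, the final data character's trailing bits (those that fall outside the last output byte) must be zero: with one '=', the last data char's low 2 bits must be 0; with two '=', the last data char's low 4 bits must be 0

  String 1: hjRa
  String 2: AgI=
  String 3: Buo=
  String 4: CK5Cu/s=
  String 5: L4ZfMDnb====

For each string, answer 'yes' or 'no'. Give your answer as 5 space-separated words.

String 1: 'hjRa' → valid
String 2: 'AgI=' → valid
String 3: 'Buo=' → valid
String 4: 'CK5Cu/s=' → valid
String 5: 'L4ZfMDnb====' → invalid (4 pad chars (max 2))

Answer: yes yes yes yes no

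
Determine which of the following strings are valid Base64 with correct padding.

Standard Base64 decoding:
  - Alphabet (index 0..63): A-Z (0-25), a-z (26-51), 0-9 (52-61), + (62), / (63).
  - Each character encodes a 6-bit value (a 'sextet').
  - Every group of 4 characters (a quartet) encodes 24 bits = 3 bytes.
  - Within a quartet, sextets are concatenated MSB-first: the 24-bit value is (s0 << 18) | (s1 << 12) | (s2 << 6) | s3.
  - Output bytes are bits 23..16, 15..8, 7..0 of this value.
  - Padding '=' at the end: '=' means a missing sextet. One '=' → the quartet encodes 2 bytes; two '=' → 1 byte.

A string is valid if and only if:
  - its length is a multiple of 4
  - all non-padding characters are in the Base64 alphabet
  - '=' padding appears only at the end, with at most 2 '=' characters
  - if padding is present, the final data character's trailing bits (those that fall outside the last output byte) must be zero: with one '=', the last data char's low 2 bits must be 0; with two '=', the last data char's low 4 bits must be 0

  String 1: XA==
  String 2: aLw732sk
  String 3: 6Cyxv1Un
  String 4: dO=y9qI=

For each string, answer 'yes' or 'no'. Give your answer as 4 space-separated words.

String 1: 'XA==' → valid
String 2: 'aLw732sk' → valid
String 3: '6Cyxv1Un' → valid
String 4: 'dO=y9qI=' → invalid (bad char(s): ['=']; '=' in middle)

Answer: yes yes yes no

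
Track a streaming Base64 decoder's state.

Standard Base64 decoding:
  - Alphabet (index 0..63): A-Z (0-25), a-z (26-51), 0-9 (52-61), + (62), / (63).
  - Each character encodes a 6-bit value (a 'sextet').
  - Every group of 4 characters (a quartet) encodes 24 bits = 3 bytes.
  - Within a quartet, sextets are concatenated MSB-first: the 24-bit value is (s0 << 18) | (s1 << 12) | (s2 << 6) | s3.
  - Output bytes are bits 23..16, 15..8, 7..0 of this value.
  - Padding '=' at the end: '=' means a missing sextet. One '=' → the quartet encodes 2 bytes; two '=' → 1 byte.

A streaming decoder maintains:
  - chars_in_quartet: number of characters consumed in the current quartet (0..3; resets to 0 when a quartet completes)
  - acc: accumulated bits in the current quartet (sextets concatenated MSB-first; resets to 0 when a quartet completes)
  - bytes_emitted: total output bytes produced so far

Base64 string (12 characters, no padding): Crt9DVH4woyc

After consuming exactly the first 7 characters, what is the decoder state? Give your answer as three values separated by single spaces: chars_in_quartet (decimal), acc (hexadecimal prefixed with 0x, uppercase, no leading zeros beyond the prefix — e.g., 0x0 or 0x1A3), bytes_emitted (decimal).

After char 0 ('C'=2): chars_in_quartet=1 acc=0x2 bytes_emitted=0
After char 1 ('r'=43): chars_in_quartet=2 acc=0xAB bytes_emitted=0
After char 2 ('t'=45): chars_in_quartet=3 acc=0x2AED bytes_emitted=0
After char 3 ('9'=61): chars_in_quartet=4 acc=0xABB7D -> emit 0A BB 7D, reset; bytes_emitted=3
After char 4 ('D'=3): chars_in_quartet=1 acc=0x3 bytes_emitted=3
After char 5 ('V'=21): chars_in_quartet=2 acc=0xD5 bytes_emitted=3
After char 6 ('H'=7): chars_in_quartet=3 acc=0x3547 bytes_emitted=3

Answer: 3 0x3547 3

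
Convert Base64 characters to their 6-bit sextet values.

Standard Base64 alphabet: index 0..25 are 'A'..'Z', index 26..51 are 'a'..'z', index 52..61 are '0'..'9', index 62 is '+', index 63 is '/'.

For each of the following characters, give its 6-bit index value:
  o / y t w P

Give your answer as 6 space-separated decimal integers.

'o': a..z range, 26 + ord('o') − ord('a') = 40
'/': index 63
'y': a..z range, 26 + ord('y') − ord('a') = 50
't': a..z range, 26 + ord('t') − ord('a') = 45
'w': a..z range, 26 + ord('w') − ord('a') = 48
'P': A..Z range, ord('P') − ord('A') = 15

Answer: 40 63 50 45 48 15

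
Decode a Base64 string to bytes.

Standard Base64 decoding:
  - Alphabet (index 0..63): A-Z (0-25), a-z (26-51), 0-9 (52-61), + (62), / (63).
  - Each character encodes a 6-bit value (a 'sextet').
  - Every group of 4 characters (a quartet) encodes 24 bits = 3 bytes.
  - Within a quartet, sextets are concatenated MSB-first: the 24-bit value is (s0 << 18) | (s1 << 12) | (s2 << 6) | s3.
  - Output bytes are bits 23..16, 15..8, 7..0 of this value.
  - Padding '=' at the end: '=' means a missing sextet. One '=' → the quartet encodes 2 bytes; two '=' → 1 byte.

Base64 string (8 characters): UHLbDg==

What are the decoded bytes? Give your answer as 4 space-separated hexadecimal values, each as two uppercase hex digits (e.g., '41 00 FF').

After char 0 ('U'=20): chars_in_quartet=1 acc=0x14 bytes_emitted=0
After char 1 ('H'=7): chars_in_quartet=2 acc=0x507 bytes_emitted=0
After char 2 ('L'=11): chars_in_quartet=3 acc=0x141CB bytes_emitted=0
After char 3 ('b'=27): chars_in_quartet=4 acc=0x5072DB -> emit 50 72 DB, reset; bytes_emitted=3
After char 4 ('D'=3): chars_in_quartet=1 acc=0x3 bytes_emitted=3
After char 5 ('g'=32): chars_in_quartet=2 acc=0xE0 bytes_emitted=3
Padding '==': partial quartet acc=0xE0 -> emit 0E; bytes_emitted=4

Answer: 50 72 DB 0E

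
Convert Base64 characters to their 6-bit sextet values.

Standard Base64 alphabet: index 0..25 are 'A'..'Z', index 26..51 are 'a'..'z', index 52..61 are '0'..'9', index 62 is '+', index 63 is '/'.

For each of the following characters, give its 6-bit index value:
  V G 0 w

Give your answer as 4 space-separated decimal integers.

Answer: 21 6 52 48

Derivation:
'V': A..Z range, ord('V') − ord('A') = 21
'G': A..Z range, ord('G') − ord('A') = 6
'0': 0..9 range, 52 + ord('0') − ord('0') = 52
'w': a..z range, 26 + ord('w') − ord('a') = 48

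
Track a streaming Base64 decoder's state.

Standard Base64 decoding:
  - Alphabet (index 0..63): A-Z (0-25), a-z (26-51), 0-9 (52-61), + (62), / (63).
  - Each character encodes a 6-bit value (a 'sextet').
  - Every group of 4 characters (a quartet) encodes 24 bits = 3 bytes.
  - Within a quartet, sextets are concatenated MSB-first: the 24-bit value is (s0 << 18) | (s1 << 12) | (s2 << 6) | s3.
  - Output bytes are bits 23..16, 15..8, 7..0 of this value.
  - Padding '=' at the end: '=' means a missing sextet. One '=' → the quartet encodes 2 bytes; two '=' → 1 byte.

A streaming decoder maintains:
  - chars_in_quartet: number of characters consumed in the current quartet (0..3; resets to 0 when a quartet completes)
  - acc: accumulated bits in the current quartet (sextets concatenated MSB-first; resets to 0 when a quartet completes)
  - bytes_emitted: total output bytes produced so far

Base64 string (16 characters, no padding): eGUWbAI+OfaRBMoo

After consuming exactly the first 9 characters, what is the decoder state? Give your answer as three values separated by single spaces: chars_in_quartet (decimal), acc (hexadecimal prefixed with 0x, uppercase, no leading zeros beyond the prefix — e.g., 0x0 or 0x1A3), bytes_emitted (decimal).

After char 0 ('e'=30): chars_in_quartet=1 acc=0x1E bytes_emitted=0
After char 1 ('G'=6): chars_in_quartet=2 acc=0x786 bytes_emitted=0
After char 2 ('U'=20): chars_in_quartet=3 acc=0x1E194 bytes_emitted=0
After char 3 ('W'=22): chars_in_quartet=4 acc=0x786516 -> emit 78 65 16, reset; bytes_emitted=3
After char 4 ('b'=27): chars_in_quartet=1 acc=0x1B bytes_emitted=3
After char 5 ('A'=0): chars_in_quartet=2 acc=0x6C0 bytes_emitted=3
After char 6 ('I'=8): chars_in_quartet=3 acc=0x1B008 bytes_emitted=3
After char 7 ('+'=62): chars_in_quartet=4 acc=0x6C023E -> emit 6C 02 3E, reset; bytes_emitted=6
After char 8 ('O'=14): chars_in_quartet=1 acc=0xE bytes_emitted=6

Answer: 1 0xE 6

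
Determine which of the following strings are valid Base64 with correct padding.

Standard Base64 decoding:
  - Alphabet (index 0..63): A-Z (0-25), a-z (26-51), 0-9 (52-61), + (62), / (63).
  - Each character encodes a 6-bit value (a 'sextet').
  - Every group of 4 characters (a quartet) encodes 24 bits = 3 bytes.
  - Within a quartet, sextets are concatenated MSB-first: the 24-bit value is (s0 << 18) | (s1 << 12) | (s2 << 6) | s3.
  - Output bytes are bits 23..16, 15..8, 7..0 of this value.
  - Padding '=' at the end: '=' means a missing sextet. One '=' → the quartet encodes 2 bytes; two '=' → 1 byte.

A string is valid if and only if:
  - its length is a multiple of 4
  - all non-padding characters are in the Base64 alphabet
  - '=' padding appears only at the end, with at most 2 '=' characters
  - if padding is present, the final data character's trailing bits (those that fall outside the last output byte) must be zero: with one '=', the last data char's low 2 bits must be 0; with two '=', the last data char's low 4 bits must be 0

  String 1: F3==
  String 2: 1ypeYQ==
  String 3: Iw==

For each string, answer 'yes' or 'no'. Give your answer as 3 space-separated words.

Answer: no yes yes

Derivation:
String 1: 'F3==' → invalid (bad trailing bits)
String 2: '1ypeYQ==' → valid
String 3: 'Iw==' → valid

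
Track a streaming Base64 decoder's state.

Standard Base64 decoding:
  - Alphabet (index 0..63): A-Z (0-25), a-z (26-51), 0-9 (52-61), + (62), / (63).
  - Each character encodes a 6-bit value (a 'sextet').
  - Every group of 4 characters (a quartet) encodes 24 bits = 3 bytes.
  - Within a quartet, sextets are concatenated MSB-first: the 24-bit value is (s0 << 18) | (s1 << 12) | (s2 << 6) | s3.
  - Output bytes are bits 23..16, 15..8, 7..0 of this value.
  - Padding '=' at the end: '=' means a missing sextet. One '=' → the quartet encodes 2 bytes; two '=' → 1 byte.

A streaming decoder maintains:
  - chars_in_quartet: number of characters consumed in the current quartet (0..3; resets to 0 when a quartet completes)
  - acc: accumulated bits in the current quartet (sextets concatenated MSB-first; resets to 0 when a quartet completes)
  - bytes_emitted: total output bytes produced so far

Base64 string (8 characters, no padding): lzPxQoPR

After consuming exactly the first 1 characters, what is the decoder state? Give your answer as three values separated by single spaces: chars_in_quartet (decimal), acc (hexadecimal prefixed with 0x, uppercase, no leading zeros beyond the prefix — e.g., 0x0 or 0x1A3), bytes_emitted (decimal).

After char 0 ('l'=37): chars_in_quartet=1 acc=0x25 bytes_emitted=0

Answer: 1 0x25 0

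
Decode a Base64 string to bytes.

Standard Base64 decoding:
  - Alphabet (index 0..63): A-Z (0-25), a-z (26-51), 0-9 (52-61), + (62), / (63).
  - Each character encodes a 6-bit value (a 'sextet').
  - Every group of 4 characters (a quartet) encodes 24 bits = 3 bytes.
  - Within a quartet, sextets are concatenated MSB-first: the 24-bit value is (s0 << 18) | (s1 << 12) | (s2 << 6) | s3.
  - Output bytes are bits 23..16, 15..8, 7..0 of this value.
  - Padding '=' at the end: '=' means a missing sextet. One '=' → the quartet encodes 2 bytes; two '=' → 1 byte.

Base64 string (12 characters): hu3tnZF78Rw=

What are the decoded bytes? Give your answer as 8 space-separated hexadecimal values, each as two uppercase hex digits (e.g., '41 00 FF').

Answer: 86 ED ED 9D 91 7B F1 1C

Derivation:
After char 0 ('h'=33): chars_in_quartet=1 acc=0x21 bytes_emitted=0
After char 1 ('u'=46): chars_in_quartet=2 acc=0x86E bytes_emitted=0
After char 2 ('3'=55): chars_in_quartet=3 acc=0x21BB7 bytes_emitted=0
After char 3 ('t'=45): chars_in_quartet=4 acc=0x86EDED -> emit 86 ED ED, reset; bytes_emitted=3
After char 4 ('n'=39): chars_in_quartet=1 acc=0x27 bytes_emitted=3
After char 5 ('Z'=25): chars_in_quartet=2 acc=0x9D9 bytes_emitted=3
After char 6 ('F'=5): chars_in_quartet=3 acc=0x27645 bytes_emitted=3
After char 7 ('7'=59): chars_in_quartet=4 acc=0x9D917B -> emit 9D 91 7B, reset; bytes_emitted=6
After char 8 ('8'=60): chars_in_quartet=1 acc=0x3C bytes_emitted=6
After char 9 ('R'=17): chars_in_quartet=2 acc=0xF11 bytes_emitted=6
After char 10 ('w'=48): chars_in_quartet=3 acc=0x3C470 bytes_emitted=6
Padding '=': partial quartet acc=0x3C470 -> emit F1 1C; bytes_emitted=8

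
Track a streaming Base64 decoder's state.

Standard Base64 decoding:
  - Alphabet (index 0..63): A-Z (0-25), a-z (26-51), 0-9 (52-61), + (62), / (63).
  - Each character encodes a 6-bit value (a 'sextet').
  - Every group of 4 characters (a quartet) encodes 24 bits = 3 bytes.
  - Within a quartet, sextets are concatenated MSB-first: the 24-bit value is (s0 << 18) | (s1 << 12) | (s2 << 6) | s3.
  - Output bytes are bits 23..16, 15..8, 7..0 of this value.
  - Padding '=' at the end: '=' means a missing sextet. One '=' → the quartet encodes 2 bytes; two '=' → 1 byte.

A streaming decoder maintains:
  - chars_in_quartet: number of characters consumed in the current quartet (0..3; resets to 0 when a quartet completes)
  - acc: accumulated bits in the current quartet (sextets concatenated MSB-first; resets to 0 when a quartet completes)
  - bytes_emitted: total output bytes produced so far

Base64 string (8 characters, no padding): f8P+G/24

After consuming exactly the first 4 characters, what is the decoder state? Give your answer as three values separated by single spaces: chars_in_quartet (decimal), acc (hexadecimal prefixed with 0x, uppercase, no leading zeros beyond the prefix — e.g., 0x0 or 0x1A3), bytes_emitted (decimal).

Answer: 0 0x0 3

Derivation:
After char 0 ('f'=31): chars_in_quartet=1 acc=0x1F bytes_emitted=0
After char 1 ('8'=60): chars_in_quartet=2 acc=0x7FC bytes_emitted=0
After char 2 ('P'=15): chars_in_quartet=3 acc=0x1FF0F bytes_emitted=0
After char 3 ('+'=62): chars_in_quartet=4 acc=0x7FC3FE -> emit 7F C3 FE, reset; bytes_emitted=3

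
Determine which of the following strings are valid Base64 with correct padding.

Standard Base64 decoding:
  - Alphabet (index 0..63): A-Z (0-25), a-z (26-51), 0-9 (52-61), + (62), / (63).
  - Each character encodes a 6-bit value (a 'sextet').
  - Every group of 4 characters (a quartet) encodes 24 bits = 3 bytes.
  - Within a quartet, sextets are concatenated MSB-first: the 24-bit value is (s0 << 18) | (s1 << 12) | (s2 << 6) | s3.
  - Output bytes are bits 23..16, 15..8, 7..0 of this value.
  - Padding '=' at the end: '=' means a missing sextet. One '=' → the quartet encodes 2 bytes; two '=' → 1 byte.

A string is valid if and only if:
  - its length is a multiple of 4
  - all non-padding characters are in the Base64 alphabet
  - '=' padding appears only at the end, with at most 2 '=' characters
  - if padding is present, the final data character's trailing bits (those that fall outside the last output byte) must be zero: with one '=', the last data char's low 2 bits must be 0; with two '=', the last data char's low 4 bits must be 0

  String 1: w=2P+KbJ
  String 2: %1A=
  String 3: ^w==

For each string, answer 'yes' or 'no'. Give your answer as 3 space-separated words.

Answer: no no no

Derivation:
String 1: 'w=2P+KbJ' → invalid (bad char(s): ['=']; '=' in middle)
String 2: '%1A=' → invalid (bad char(s): ['%'])
String 3: '^w==' → invalid (bad char(s): ['^'])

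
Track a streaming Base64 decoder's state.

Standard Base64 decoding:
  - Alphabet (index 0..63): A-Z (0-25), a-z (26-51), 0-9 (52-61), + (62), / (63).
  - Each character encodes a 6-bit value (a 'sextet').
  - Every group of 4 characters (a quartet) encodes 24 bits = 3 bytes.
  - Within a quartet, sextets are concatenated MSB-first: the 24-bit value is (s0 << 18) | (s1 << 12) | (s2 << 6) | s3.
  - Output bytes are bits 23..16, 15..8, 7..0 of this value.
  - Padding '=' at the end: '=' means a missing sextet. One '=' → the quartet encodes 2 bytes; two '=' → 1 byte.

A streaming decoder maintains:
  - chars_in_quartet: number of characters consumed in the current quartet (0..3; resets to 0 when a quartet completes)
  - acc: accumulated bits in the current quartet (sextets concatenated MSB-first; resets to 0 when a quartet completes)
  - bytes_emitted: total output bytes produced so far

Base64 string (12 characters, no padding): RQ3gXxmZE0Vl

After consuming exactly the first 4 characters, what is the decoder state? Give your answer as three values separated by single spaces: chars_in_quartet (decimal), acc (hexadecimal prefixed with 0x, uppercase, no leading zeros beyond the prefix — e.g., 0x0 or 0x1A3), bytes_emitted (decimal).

After char 0 ('R'=17): chars_in_quartet=1 acc=0x11 bytes_emitted=0
After char 1 ('Q'=16): chars_in_quartet=2 acc=0x450 bytes_emitted=0
After char 2 ('3'=55): chars_in_quartet=3 acc=0x11437 bytes_emitted=0
After char 3 ('g'=32): chars_in_quartet=4 acc=0x450DE0 -> emit 45 0D E0, reset; bytes_emitted=3

Answer: 0 0x0 3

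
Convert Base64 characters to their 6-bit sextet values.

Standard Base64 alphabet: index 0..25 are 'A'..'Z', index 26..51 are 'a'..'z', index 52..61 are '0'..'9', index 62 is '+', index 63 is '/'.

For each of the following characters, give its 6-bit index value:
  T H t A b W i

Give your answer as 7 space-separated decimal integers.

Answer: 19 7 45 0 27 22 34

Derivation:
'T': A..Z range, ord('T') − ord('A') = 19
'H': A..Z range, ord('H') − ord('A') = 7
't': a..z range, 26 + ord('t') − ord('a') = 45
'A': A..Z range, ord('A') − ord('A') = 0
'b': a..z range, 26 + ord('b') − ord('a') = 27
'W': A..Z range, ord('W') − ord('A') = 22
'i': a..z range, 26 + ord('i') − ord('a') = 34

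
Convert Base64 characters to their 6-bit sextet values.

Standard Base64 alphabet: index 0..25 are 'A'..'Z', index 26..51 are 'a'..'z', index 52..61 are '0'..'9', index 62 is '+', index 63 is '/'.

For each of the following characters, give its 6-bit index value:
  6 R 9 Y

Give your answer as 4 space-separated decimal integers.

'6': 0..9 range, 52 + ord('6') − ord('0') = 58
'R': A..Z range, ord('R') − ord('A') = 17
'9': 0..9 range, 52 + ord('9') − ord('0') = 61
'Y': A..Z range, ord('Y') − ord('A') = 24

Answer: 58 17 61 24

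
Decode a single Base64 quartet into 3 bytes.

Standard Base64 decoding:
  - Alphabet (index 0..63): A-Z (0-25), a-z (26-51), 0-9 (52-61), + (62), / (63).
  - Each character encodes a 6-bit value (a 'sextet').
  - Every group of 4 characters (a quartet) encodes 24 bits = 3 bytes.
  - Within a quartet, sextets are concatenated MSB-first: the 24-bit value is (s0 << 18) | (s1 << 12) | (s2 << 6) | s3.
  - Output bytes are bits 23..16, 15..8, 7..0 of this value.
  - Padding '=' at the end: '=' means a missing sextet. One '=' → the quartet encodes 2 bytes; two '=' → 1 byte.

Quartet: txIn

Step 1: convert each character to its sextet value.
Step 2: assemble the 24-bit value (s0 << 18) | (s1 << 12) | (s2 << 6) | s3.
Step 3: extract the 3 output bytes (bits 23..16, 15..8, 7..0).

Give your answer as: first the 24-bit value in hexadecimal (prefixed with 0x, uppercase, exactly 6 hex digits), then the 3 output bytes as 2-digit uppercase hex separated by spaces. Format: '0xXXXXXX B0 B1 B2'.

Answer: 0xB71227 B7 12 27

Derivation:
Sextets: t=45, x=49, I=8, n=39
24-bit: (45<<18) | (49<<12) | (8<<6) | 39
      = 0xB40000 | 0x031000 | 0x000200 | 0x000027
      = 0xB71227
Bytes: (v>>16)&0xFF=B7, (v>>8)&0xFF=12, v&0xFF=27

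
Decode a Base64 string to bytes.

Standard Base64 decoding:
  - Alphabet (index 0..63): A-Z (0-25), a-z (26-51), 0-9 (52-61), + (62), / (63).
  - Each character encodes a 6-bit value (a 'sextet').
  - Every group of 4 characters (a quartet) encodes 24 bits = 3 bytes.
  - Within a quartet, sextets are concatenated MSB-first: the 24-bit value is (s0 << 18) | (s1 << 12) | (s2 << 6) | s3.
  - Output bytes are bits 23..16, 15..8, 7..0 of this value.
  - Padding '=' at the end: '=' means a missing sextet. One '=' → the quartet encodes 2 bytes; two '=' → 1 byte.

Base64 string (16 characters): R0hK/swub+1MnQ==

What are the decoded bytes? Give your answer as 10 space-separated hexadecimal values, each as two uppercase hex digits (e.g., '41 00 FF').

Answer: 47 48 4A FE CC 2E 6F ED 4C 9D

Derivation:
After char 0 ('R'=17): chars_in_quartet=1 acc=0x11 bytes_emitted=0
After char 1 ('0'=52): chars_in_quartet=2 acc=0x474 bytes_emitted=0
After char 2 ('h'=33): chars_in_quartet=3 acc=0x11D21 bytes_emitted=0
After char 3 ('K'=10): chars_in_quartet=4 acc=0x47484A -> emit 47 48 4A, reset; bytes_emitted=3
After char 4 ('/'=63): chars_in_quartet=1 acc=0x3F bytes_emitted=3
After char 5 ('s'=44): chars_in_quartet=2 acc=0xFEC bytes_emitted=3
After char 6 ('w'=48): chars_in_quartet=3 acc=0x3FB30 bytes_emitted=3
After char 7 ('u'=46): chars_in_quartet=4 acc=0xFECC2E -> emit FE CC 2E, reset; bytes_emitted=6
After char 8 ('b'=27): chars_in_quartet=1 acc=0x1B bytes_emitted=6
After char 9 ('+'=62): chars_in_quartet=2 acc=0x6FE bytes_emitted=6
After char 10 ('1'=53): chars_in_quartet=3 acc=0x1BFB5 bytes_emitted=6
After char 11 ('M'=12): chars_in_quartet=4 acc=0x6FED4C -> emit 6F ED 4C, reset; bytes_emitted=9
After char 12 ('n'=39): chars_in_quartet=1 acc=0x27 bytes_emitted=9
After char 13 ('Q'=16): chars_in_quartet=2 acc=0x9D0 bytes_emitted=9
Padding '==': partial quartet acc=0x9D0 -> emit 9D; bytes_emitted=10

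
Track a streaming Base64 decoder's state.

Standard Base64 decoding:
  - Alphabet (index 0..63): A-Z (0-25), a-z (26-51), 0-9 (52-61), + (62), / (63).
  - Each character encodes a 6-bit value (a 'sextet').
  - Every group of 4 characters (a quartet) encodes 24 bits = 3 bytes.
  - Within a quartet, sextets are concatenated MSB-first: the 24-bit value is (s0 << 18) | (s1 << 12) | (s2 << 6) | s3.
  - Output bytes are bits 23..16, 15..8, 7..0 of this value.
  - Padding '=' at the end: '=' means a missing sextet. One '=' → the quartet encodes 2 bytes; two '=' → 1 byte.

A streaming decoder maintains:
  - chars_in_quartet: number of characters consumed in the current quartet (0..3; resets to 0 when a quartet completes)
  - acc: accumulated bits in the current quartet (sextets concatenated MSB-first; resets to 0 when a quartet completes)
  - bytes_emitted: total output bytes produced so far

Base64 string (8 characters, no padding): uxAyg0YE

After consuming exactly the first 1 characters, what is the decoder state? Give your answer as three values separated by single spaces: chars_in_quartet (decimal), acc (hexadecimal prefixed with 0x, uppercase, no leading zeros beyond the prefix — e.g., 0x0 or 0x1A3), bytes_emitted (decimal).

After char 0 ('u'=46): chars_in_quartet=1 acc=0x2E bytes_emitted=0

Answer: 1 0x2E 0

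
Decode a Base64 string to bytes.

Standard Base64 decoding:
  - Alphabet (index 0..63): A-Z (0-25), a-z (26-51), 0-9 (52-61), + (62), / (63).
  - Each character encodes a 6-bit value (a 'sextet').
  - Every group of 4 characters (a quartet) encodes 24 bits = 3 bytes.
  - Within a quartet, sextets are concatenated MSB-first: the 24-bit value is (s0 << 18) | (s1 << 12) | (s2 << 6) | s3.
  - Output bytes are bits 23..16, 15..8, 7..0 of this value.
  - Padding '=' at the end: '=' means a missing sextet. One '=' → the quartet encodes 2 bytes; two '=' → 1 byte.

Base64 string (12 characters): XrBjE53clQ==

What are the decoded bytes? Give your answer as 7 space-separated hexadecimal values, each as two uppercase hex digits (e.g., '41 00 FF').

After char 0 ('X'=23): chars_in_quartet=1 acc=0x17 bytes_emitted=0
After char 1 ('r'=43): chars_in_quartet=2 acc=0x5EB bytes_emitted=0
After char 2 ('B'=1): chars_in_quartet=3 acc=0x17AC1 bytes_emitted=0
After char 3 ('j'=35): chars_in_quartet=4 acc=0x5EB063 -> emit 5E B0 63, reset; bytes_emitted=3
After char 4 ('E'=4): chars_in_quartet=1 acc=0x4 bytes_emitted=3
After char 5 ('5'=57): chars_in_quartet=2 acc=0x139 bytes_emitted=3
After char 6 ('3'=55): chars_in_quartet=3 acc=0x4E77 bytes_emitted=3
After char 7 ('c'=28): chars_in_quartet=4 acc=0x139DDC -> emit 13 9D DC, reset; bytes_emitted=6
After char 8 ('l'=37): chars_in_quartet=1 acc=0x25 bytes_emitted=6
After char 9 ('Q'=16): chars_in_quartet=2 acc=0x950 bytes_emitted=6
Padding '==': partial quartet acc=0x950 -> emit 95; bytes_emitted=7

Answer: 5E B0 63 13 9D DC 95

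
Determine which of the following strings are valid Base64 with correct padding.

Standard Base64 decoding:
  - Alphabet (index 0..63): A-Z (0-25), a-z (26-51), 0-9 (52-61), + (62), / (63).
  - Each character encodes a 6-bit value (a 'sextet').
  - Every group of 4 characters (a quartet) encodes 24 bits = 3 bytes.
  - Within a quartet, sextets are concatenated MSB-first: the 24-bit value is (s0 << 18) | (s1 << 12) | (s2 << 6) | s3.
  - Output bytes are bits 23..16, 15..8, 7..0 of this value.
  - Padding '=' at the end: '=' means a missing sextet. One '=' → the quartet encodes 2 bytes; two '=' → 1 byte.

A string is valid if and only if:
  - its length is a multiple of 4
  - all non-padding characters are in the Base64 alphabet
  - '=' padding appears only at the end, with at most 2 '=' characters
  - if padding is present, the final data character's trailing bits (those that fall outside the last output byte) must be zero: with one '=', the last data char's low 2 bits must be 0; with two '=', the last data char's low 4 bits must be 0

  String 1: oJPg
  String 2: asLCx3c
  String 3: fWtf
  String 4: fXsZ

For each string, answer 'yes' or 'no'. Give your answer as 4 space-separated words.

Answer: yes no yes yes

Derivation:
String 1: 'oJPg' → valid
String 2: 'asLCx3c' → invalid (len=7 not mult of 4)
String 3: 'fWtf' → valid
String 4: 'fXsZ' → valid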